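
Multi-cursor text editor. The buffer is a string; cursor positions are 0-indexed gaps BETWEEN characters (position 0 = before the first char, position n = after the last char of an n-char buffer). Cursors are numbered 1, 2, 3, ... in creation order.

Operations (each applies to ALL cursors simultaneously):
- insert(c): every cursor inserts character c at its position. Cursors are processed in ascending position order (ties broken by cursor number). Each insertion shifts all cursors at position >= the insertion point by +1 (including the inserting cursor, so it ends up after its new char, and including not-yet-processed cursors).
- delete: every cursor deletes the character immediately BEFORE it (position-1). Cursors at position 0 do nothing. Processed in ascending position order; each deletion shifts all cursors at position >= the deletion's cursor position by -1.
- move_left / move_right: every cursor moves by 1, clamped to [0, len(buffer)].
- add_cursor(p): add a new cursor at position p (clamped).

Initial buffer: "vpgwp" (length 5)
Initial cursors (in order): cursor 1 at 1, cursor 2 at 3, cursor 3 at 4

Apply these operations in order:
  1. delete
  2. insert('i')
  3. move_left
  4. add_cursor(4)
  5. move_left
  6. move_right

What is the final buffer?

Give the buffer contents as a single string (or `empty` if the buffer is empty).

After op 1 (delete): buffer="pp" (len 2), cursors c1@0 c2@1 c3@1, authorship ..
After op 2 (insert('i')): buffer="ipiip" (len 5), cursors c1@1 c2@4 c3@4, authorship 1.23.
After op 3 (move_left): buffer="ipiip" (len 5), cursors c1@0 c2@3 c3@3, authorship 1.23.
After op 4 (add_cursor(4)): buffer="ipiip" (len 5), cursors c1@0 c2@3 c3@3 c4@4, authorship 1.23.
After op 5 (move_left): buffer="ipiip" (len 5), cursors c1@0 c2@2 c3@2 c4@3, authorship 1.23.
After op 6 (move_right): buffer="ipiip" (len 5), cursors c1@1 c2@3 c3@3 c4@4, authorship 1.23.

Answer: ipiip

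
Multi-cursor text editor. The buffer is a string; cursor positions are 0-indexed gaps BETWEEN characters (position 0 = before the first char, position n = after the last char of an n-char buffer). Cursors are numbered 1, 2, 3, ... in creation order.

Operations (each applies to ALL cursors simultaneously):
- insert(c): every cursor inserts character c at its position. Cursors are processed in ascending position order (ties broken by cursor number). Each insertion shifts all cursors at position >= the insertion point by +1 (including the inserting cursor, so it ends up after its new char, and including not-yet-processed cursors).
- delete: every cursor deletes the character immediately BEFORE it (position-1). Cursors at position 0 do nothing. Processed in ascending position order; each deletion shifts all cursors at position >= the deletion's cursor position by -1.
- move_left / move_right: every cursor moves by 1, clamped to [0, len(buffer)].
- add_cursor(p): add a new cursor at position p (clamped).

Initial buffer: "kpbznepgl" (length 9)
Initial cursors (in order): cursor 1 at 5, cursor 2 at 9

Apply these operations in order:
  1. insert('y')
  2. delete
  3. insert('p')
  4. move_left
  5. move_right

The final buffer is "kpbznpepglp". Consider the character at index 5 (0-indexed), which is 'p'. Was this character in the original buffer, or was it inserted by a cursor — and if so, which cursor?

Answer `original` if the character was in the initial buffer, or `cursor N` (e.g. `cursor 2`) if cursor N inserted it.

Answer: cursor 1

Derivation:
After op 1 (insert('y')): buffer="kpbznyepgly" (len 11), cursors c1@6 c2@11, authorship .....1....2
After op 2 (delete): buffer="kpbznepgl" (len 9), cursors c1@5 c2@9, authorship .........
After op 3 (insert('p')): buffer="kpbznpepglp" (len 11), cursors c1@6 c2@11, authorship .....1....2
After op 4 (move_left): buffer="kpbznpepglp" (len 11), cursors c1@5 c2@10, authorship .....1....2
After op 5 (move_right): buffer="kpbznpepglp" (len 11), cursors c1@6 c2@11, authorship .....1....2
Authorship (.=original, N=cursor N): . . . . . 1 . . . . 2
Index 5: author = 1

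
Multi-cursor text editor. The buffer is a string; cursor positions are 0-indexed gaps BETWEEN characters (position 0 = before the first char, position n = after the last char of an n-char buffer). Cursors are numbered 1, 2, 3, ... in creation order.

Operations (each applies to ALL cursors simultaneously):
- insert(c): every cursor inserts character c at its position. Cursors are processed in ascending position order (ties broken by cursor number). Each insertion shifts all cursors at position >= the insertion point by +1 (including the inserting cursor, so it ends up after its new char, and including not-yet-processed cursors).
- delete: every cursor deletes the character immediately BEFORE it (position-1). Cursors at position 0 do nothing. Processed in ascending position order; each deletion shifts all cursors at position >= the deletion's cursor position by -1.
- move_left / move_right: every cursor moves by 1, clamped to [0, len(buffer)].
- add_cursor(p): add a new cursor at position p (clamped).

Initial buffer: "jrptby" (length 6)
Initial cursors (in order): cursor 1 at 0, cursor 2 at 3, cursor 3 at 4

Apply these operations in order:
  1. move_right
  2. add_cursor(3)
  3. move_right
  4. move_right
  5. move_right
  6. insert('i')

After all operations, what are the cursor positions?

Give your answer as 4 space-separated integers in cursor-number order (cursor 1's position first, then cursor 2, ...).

Answer: 5 10 10 10

Derivation:
After op 1 (move_right): buffer="jrptby" (len 6), cursors c1@1 c2@4 c3@5, authorship ......
After op 2 (add_cursor(3)): buffer="jrptby" (len 6), cursors c1@1 c4@3 c2@4 c3@5, authorship ......
After op 3 (move_right): buffer="jrptby" (len 6), cursors c1@2 c4@4 c2@5 c3@6, authorship ......
After op 4 (move_right): buffer="jrptby" (len 6), cursors c1@3 c4@5 c2@6 c3@6, authorship ......
After op 5 (move_right): buffer="jrptby" (len 6), cursors c1@4 c2@6 c3@6 c4@6, authorship ......
After op 6 (insert('i')): buffer="jrptibyiii" (len 10), cursors c1@5 c2@10 c3@10 c4@10, authorship ....1..234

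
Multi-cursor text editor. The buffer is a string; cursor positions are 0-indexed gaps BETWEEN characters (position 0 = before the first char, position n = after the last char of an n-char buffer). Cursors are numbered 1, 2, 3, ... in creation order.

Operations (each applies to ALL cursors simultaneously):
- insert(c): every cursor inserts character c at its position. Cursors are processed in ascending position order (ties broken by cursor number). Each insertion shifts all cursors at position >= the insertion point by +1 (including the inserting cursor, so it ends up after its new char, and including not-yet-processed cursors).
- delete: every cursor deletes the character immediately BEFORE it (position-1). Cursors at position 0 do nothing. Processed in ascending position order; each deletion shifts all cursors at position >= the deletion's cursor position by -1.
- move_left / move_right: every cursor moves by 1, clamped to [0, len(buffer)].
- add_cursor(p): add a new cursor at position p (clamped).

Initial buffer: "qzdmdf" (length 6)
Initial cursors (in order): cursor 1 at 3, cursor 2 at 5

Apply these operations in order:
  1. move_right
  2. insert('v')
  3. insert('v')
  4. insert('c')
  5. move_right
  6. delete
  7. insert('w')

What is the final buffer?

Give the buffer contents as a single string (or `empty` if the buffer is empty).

After op 1 (move_right): buffer="qzdmdf" (len 6), cursors c1@4 c2@6, authorship ......
After op 2 (insert('v')): buffer="qzdmvdfv" (len 8), cursors c1@5 c2@8, authorship ....1..2
After op 3 (insert('v')): buffer="qzdmvvdfvv" (len 10), cursors c1@6 c2@10, authorship ....11..22
After op 4 (insert('c')): buffer="qzdmvvcdfvvc" (len 12), cursors c1@7 c2@12, authorship ....111..222
After op 5 (move_right): buffer="qzdmvvcdfvvc" (len 12), cursors c1@8 c2@12, authorship ....111..222
After op 6 (delete): buffer="qzdmvvcfvv" (len 10), cursors c1@7 c2@10, authorship ....111.22
After op 7 (insert('w')): buffer="qzdmvvcwfvvw" (len 12), cursors c1@8 c2@12, authorship ....1111.222

Answer: qzdmvvcwfvvw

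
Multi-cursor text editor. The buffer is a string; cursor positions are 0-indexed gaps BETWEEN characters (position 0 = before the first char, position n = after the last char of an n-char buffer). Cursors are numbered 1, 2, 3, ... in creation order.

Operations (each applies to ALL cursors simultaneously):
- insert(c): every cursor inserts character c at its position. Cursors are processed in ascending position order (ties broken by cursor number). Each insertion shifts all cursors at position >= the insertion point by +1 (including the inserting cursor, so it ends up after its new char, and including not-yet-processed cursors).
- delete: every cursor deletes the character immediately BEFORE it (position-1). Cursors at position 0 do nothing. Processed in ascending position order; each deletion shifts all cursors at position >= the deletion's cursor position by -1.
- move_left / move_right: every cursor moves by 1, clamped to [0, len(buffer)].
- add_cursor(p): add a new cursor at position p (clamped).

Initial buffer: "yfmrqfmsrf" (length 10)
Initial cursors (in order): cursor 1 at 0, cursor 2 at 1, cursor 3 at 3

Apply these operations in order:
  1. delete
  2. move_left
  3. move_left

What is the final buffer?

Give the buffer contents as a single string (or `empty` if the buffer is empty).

Answer: frqfmsrf

Derivation:
After op 1 (delete): buffer="frqfmsrf" (len 8), cursors c1@0 c2@0 c3@1, authorship ........
After op 2 (move_left): buffer="frqfmsrf" (len 8), cursors c1@0 c2@0 c3@0, authorship ........
After op 3 (move_left): buffer="frqfmsrf" (len 8), cursors c1@0 c2@0 c3@0, authorship ........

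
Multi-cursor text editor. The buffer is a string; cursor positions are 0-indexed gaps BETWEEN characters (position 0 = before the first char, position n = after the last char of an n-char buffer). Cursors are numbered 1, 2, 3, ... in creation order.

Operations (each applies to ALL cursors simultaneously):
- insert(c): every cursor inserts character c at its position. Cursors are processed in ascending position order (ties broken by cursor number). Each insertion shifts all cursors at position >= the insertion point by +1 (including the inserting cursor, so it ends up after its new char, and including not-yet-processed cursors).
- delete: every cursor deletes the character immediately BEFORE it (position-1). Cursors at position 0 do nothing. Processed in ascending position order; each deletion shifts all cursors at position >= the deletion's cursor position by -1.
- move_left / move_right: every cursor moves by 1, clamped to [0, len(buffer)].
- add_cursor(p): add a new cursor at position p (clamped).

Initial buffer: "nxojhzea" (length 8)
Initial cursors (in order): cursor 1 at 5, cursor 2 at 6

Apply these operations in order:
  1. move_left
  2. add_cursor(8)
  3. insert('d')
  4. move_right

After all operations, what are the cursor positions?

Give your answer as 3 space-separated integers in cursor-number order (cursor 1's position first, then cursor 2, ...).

Answer: 6 8 11

Derivation:
After op 1 (move_left): buffer="nxojhzea" (len 8), cursors c1@4 c2@5, authorship ........
After op 2 (add_cursor(8)): buffer="nxojhzea" (len 8), cursors c1@4 c2@5 c3@8, authorship ........
After op 3 (insert('d')): buffer="nxojdhdzead" (len 11), cursors c1@5 c2@7 c3@11, authorship ....1.2...3
After op 4 (move_right): buffer="nxojdhdzead" (len 11), cursors c1@6 c2@8 c3@11, authorship ....1.2...3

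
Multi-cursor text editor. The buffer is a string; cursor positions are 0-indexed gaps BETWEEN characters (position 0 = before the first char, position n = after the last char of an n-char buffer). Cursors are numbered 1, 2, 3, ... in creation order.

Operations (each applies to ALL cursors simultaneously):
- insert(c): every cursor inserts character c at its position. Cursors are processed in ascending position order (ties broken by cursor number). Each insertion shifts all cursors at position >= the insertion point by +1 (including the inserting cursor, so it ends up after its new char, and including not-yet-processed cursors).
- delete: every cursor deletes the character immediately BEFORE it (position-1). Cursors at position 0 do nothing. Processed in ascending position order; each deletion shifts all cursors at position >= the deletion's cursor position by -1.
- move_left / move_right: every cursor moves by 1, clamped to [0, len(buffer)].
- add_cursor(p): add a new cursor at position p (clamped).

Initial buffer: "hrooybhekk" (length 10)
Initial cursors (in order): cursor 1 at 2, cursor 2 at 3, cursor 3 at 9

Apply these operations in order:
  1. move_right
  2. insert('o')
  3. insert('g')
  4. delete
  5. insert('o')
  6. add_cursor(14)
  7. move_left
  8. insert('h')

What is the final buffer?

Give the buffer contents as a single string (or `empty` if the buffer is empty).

After op 1 (move_right): buffer="hrooybhekk" (len 10), cursors c1@3 c2@4 c3@10, authorship ..........
After op 2 (insert('o')): buffer="hrooooybhekko" (len 13), cursors c1@4 c2@6 c3@13, authorship ...1.2......3
After op 3 (insert('g')): buffer="hroogoogybhekkog" (len 16), cursors c1@5 c2@8 c3@16, authorship ...11.22......33
After op 4 (delete): buffer="hrooooybhekko" (len 13), cursors c1@4 c2@6 c3@13, authorship ...1.2......3
After op 5 (insert('o')): buffer="hrooooooybhekkoo" (len 16), cursors c1@5 c2@8 c3@16, authorship ...11.22......33
After op 6 (add_cursor(14)): buffer="hrooooooybhekkoo" (len 16), cursors c1@5 c2@8 c4@14 c3@16, authorship ...11.22......33
After op 7 (move_left): buffer="hrooooooybhekkoo" (len 16), cursors c1@4 c2@7 c4@13 c3@15, authorship ...11.22......33
After op 8 (insert('h')): buffer="hroohooohoybhekhkoho" (len 20), cursors c1@5 c2@9 c4@16 c3@19, authorship ...111.222.....4.333

Answer: hroohooohoybhekhkoho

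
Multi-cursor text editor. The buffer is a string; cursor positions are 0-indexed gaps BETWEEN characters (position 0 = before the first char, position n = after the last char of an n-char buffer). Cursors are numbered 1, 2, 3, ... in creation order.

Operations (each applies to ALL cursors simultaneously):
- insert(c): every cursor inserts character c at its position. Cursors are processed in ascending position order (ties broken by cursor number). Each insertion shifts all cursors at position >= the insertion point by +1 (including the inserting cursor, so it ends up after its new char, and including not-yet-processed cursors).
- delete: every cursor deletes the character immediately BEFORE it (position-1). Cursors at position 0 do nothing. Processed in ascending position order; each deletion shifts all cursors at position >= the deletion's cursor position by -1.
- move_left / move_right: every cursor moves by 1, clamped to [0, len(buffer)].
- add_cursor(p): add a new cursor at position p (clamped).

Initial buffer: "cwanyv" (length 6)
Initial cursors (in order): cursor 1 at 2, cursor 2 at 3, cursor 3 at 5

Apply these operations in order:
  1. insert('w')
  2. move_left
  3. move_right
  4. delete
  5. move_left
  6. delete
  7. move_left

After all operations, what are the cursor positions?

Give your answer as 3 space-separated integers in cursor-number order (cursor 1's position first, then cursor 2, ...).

Answer: 0 0 0

Derivation:
After op 1 (insert('w')): buffer="cwwawnywv" (len 9), cursors c1@3 c2@5 c3@8, authorship ..1.2..3.
After op 2 (move_left): buffer="cwwawnywv" (len 9), cursors c1@2 c2@4 c3@7, authorship ..1.2..3.
After op 3 (move_right): buffer="cwwawnywv" (len 9), cursors c1@3 c2@5 c3@8, authorship ..1.2..3.
After op 4 (delete): buffer="cwanyv" (len 6), cursors c1@2 c2@3 c3@5, authorship ......
After op 5 (move_left): buffer="cwanyv" (len 6), cursors c1@1 c2@2 c3@4, authorship ......
After op 6 (delete): buffer="ayv" (len 3), cursors c1@0 c2@0 c3@1, authorship ...
After op 7 (move_left): buffer="ayv" (len 3), cursors c1@0 c2@0 c3@0, authorship ...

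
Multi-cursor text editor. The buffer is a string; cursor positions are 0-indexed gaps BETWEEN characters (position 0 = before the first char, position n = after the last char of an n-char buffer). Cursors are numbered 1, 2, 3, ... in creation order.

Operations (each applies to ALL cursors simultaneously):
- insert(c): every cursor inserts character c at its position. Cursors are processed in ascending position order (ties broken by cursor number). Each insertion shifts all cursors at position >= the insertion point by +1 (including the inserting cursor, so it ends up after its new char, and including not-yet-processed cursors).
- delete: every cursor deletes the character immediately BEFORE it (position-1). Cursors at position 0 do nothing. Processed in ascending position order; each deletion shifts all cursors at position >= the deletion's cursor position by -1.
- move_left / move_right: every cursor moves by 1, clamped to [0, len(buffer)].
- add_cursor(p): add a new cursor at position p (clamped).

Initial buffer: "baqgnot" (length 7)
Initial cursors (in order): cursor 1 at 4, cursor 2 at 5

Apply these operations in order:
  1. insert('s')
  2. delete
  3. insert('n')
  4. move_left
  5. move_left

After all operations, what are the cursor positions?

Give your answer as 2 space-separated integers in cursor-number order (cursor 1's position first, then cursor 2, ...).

Answer: 3 5

Derivation:
After op 1 (insert('s')): buffer="baqgsnsot" (len 9), cursors c1@5 c2@7, authorship ....1.2..
After op 2 (delete): buffer="baqgnot" (len 7), cursors c1@4 c2@5, authorship .......
After op 3 (insert('n')): buffer="baqgnnnot" (len 9), cursors c1@5 c2@7, authorship ....1.2..
After op 4 (move_left): buffer="baqgnnnot" (len 9), cursors c1@4 c2@6, authorship ....1.2..
After op 5 (move_left): buffer="baqgnnnot" (len 9), cursors c1@3 c2@5, authorship ....1.2..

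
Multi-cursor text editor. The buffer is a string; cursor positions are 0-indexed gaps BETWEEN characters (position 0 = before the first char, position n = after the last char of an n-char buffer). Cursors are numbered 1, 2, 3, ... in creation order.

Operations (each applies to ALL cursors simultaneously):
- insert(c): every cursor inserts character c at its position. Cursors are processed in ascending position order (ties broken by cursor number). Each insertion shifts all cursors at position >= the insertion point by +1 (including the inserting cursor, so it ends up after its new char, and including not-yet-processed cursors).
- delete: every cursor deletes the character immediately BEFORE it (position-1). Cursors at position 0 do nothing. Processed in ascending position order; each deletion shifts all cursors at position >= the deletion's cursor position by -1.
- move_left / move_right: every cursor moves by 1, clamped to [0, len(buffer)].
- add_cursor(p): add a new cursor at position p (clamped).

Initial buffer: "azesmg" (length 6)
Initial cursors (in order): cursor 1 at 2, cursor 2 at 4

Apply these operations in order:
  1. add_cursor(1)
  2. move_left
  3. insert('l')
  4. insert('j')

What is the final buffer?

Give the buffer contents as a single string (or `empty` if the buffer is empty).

After op 1 (add_cursor(1)): buffer="azesmg" (len 6), cursors c3@1 c1@2 c2@4, authorship ......
After op 2 (move_left): buffer="azesmg" (len 6), cursors c3@0 c1@1 c2@3, authorship ......
After op 3 (insert('l')): buffer="lalzelsmg" (len 9), cursors c3@1 c1@3 c2@6, authorship 3.1..2...
After op 4 (insert('j')): buffer="ljaljzeljsmg" (len 12), cursors c3@2 c1@5 c2@9, authorship 33.11..22...

Answer: ljaljzeljsmg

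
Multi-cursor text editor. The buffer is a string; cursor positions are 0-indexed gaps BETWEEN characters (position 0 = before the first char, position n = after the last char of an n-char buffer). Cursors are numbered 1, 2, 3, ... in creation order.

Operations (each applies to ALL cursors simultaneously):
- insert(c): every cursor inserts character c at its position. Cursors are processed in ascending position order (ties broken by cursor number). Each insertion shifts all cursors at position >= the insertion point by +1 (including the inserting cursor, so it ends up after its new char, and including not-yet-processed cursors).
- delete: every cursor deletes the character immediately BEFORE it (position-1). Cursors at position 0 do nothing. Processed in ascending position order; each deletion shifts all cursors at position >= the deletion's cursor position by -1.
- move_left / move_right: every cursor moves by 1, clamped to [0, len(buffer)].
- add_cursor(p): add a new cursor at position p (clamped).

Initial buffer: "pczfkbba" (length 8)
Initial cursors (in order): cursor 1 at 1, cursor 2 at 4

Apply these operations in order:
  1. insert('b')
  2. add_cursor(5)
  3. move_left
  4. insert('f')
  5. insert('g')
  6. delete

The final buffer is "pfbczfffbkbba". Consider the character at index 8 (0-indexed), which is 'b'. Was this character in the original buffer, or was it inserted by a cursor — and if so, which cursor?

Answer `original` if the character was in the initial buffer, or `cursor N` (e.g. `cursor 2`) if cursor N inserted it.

After op 1 (insert('b')): buffer="pbczfbkbba" (len 10), cursors c1@2 c2@6, authorship .1...2....
After op 2 (add_cursor(5)): buffer="pbczfbkbba" (len 10), cursors c1@2 c3@5 c2@6, authorship .1...2....
After op 3 (move_left): buffer="pbczfbkbba" (len 10), cursors c1@1 c3@4 c2@5, authorship .1...2....
After op 4 (insert('f')): buffer="pfbczfffbkbba" (len 13), cursors c1@2 c3@6 c2@8, authorship .11..3.22....
After op 5 (insert('g')): buffer="pfgbczfgffgbkbba" (len 16), cursors c1@3 c3@8 c2@11, authorship .111..33.222....
After op 6 (delete): buffer="pfbczfffbkbba" (len 13), cursors c1@2 c3@6 c2@8, authorship .11..3.22....
Authorship (.=original, N=cursor N): . 1 1 . . 3 . 2 2 . . . .
Index 8: author = 2

Answer: cursor 2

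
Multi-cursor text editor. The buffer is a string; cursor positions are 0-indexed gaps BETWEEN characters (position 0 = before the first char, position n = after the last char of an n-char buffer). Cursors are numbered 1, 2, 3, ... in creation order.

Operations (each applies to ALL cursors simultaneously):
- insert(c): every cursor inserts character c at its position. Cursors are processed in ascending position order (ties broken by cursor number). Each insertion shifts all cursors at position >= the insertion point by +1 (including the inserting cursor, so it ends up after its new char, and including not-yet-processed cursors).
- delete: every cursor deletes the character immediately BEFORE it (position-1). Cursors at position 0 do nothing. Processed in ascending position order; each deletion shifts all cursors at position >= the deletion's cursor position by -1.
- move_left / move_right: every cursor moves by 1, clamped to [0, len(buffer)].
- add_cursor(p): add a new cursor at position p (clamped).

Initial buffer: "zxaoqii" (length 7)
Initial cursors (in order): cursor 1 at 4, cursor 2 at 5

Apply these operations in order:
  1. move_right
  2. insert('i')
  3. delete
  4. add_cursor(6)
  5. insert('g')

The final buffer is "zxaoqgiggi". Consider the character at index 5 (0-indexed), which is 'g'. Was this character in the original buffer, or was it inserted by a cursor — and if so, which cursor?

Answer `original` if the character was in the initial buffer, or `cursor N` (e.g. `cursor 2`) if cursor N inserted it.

After op 1 (move_right): buffer="zxaoqii" (len 7), cursors c1@5 c2@6, authorship .......
After op 2 (insert('i')): buffer="zxaoqiiii" (len 9), cursors c1@6 c2@8, authorship .....1.2.
After op 3 (delete): buffer="zxaoqii" (len 7), cursors c1@5 c2@6, authorship .......
After op 4 (add_cursor(6)): buffer="zxaoqii" (len 7), cursors c1@5 c2@6 c3@6, authorship .......
After op 5 (insert('g')): buffer="zxaoqgiggi" (len 10), cursors c1@6 c2@9 c3@9, authorship .....1.23.
Authorship (.=original, N=cursor N): . . . . . 1 . 2 3 .
Index 5: author = 1

Answer: cursor 1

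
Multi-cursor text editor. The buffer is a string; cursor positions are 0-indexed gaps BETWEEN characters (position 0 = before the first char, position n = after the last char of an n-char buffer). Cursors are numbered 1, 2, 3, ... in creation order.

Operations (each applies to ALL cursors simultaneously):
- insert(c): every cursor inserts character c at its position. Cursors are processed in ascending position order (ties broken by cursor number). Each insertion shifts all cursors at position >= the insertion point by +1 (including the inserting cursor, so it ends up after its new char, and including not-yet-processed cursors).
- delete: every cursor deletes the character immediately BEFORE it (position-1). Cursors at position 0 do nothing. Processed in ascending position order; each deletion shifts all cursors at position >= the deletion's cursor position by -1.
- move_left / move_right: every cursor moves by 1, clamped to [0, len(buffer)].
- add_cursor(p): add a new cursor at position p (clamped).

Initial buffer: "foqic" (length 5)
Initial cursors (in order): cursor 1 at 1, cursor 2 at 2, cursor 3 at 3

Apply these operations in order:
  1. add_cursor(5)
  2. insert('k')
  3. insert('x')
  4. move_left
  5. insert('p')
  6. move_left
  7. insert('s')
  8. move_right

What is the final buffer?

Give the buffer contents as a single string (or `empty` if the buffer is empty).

Answer: fkspxokspxqkspxickspx

Derivation:
After op 1 (add_cursor(5)): buffer="foqic" (len 5), cursors c1@1 c2@2 c3@3 c4@5, authorship .....
After op 2 (insert('k')): buffer="fkokqkick" (len 9), cursors c1@2 c2@4 c3@6 c4@9, authorship .1.2.3..4
After op 3 (insert('x')): buffer="fkxokxqkxickx" (len 13), cursors c1@3 c2@6 c3@9 c4@13, authorship .11.22.33..44
After op 4 (move_left): buffer="fkxokxqkxickx" (len 13), cursors c1@2 c2@5 c3@8 c4@12, authorship .11.22.33..44
After op 5 (insert('p')): buffer="fkpxokpxqkpxickpx" (len 17), cursors c1@3 c2@7 c3@11 c4@16, authorship .111.222.333..444
After op 6 (move_left): buffer="fkpxokpxqkpxickpx" (len 17), cursors c1@2 c2@6 c3@10 c4@15, authorship .111.222.333..444
After op 7 (insert('s')): buffer="fkspxokspxqkspxickspx" (len 21), cursors c1@3 c2@8 c3@13 c4@19, authorship .1111.2222.3333..4444
After op 8 (move_right): buffer="fkspxokspxqkspxickspx" (len 21), cursors c1@4 c2@9 c3@14 c4@20, authorship .1111.2222.3333..4444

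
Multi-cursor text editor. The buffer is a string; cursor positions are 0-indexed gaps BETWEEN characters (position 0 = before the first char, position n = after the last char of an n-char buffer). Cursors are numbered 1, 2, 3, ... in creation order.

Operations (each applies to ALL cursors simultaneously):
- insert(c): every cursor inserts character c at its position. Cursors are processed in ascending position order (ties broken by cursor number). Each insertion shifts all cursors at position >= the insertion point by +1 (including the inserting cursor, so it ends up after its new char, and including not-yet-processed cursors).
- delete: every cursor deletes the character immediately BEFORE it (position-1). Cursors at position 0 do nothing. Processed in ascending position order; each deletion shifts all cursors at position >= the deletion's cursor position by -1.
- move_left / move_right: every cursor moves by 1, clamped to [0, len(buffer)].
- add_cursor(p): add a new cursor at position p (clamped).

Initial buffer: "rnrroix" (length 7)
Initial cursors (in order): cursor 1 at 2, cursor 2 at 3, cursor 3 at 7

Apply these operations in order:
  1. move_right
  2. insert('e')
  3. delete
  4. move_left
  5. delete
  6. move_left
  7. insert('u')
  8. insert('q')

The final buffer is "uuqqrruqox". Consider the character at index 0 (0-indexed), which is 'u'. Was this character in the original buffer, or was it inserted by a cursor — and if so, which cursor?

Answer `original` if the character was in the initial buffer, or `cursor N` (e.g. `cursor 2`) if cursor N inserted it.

Answer: cursor 1

Derivation:
After op 1 (move_right): buffer="rnrroix" (len 7), cursors c1@3 c2@4 c3@7, authorship .......
After op 2 (insert('e')): buffer="rnrereoixe" (len 10), cursors c1@4 c2@6 c3@10, authorship ...1.2...3
After op 3 (delete): buffer="rnrroix" (len 7), cursors c1@3 c2@4 c3@7, authorship .......
After op 4 (move_left): buffer="rnrroix" (len 7), cursors c1@2 c2@3 c3@6, authorship .......
After op 5 (delete): buffer="rrox" (len 4), cursors c1@1 c2@1 c3@3, authorship ....
After op 6 (move_left): buffer="rrox" (len 4), cursors c1@0 c2@0 c3@2, authorship ....
After op 7 (insert('u')): buffer="uurruox" (len 7), cursors c1@2 c2@2 c3@5, authorship 12..3..
After op 8 (insert('q')): buffer="uuqqrruqox" (len 10), cursors c1@4 c2@4 c3@8, authorship 1212..33..
Authorship (.=original, N=cursor N): 1 2 1 2 . . 3 3 . .
Index 0: author = 1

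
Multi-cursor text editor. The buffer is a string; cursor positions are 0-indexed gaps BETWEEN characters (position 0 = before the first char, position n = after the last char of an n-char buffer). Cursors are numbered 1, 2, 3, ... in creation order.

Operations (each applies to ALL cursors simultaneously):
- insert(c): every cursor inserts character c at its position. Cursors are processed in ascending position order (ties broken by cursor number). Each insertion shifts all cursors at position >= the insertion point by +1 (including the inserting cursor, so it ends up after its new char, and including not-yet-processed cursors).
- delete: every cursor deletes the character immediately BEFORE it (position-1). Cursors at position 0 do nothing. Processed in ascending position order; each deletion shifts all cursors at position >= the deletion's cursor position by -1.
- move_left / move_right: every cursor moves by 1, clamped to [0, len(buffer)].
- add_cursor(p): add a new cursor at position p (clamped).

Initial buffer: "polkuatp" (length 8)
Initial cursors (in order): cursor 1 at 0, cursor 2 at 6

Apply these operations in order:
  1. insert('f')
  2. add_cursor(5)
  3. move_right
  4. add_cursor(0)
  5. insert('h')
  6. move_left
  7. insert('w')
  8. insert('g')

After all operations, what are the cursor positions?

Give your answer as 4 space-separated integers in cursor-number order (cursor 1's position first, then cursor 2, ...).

Answer: 7 20 14 2

Derivation:
After op 1 (insert('f')): buffer="fpolkuaftp" (len 10), cursors c1@1 c2@8, authorship 1......2..
After op 2 (add_cursor(5)): buffer="fpolkuaftp" (len 10), cursors c1@1 c3@5 c2@8, authorship 1......2..
After op 3 (move_right): buffer="fpolkuaftp" (len 10), cursors c1@2 c3@6 c2@9, authorship 1......2..
After op 4 (add_cursor(0)): buffer="fpolkuaftp" (len 10), cursors c4@0 c1@2 c3@6 c2@9, authorship 1......2..
After op 5 (insert('h')): buffer="hfpholkuhafthp" (len 14), cursors c4@1 c1@4 c3@9 c2@13, authorship 41.1....3.2.2.
After op 6 (move_left): buffer="hfpholkuhafthp" (len 14), cursors c4@0 c1@3 c3@8 c2@12, authorship 41.1....3.2.2.
After op 7 (insert('w')): buffer="whfpwholkuwhaftwhp" (len 18), cursors c4@1 c1@5 c3@11 c2@16, authorship 441.11....33.2.22.
After op 8 (insert('g')): buffer="wghfpwgholkuwghaftwghp" (len 22), cursors c4@2 c1@7 c3@14 c2@20, authorship 4441.111....333.2.222.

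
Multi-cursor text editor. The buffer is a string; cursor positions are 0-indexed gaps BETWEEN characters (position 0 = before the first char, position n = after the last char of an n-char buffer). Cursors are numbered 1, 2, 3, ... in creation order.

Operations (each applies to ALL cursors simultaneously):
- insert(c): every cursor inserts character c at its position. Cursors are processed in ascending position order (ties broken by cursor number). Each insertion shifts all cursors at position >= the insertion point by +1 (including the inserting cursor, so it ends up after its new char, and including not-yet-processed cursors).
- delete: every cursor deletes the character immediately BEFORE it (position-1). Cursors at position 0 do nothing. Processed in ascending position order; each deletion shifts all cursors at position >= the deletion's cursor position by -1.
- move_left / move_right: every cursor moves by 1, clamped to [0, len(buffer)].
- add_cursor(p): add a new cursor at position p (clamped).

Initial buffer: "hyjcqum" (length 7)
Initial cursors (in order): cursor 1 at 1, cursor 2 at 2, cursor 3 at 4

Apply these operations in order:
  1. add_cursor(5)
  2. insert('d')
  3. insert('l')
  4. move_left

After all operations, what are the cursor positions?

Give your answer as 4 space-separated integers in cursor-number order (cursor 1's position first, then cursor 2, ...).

Answer: 2 5 9 12

Derivation:
After op 1 (add_cursor(5)): buffer="hyjcqum" (len 7), cursors c1@1 c2@2 c3@4 c4@5, authorship .......
After op 2 (insert('d')): buffer="hdydjcdqdum" (len 11), cursors c1@2 c2@4 c3@7 c4@9, authorship .1.2..3.4..
After op 3 (insert('l')): buffer="hdlydljcdlqdlum" (len 15), cursors c1@3 c2@6 c3@10 c4@13, authorship .11.22..33.44..
After op 4 (move_left): buffer="hdlydljcdlqdlum" (len 15), cursors c1@2 c2@5 c3@9 c4@12, authorship .11.22..33.44..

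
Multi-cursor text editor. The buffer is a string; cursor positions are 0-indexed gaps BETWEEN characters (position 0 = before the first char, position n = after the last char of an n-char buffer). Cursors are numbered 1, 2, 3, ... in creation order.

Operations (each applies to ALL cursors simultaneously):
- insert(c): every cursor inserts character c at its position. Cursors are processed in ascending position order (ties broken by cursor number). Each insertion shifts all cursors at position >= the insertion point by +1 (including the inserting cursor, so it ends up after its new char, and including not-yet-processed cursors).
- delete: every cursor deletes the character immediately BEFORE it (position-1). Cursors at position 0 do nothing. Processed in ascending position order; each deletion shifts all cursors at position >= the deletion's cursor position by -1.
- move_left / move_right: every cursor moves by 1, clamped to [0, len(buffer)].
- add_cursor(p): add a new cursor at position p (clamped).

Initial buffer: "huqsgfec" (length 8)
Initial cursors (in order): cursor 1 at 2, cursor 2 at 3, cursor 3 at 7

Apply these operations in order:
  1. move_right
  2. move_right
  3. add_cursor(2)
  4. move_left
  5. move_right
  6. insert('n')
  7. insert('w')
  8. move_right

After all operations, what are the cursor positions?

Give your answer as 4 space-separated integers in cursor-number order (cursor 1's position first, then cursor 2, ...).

Answer: 9 12 16 5

Derivation:
After op 1 (move_right): buffer="huqsgfec" (len 8), cursors c1@3 c2@4 c3@8, authorship ........
After op 2 (move_right): buffer="huqsgfec" (len 8), cursors c1@4 c2@5 c3@8, authorship ........
After op 3 (add_cursor(2)): buffer="huqsgfec" (len 8), cursors c4@2 c1@4 c2@5 c3@8, authorship ........
After op 4 (move_left): buffer="huqsgfec" (len 8), cursors c4@1 c1@3 c2@4 c3@7, authorship ........
After op 5 (move_right): buffer="huqsgfec" (len 8), cursors c4@2 c1@4 c2@5 c3@8, authorship ........
After op 6 (insert('n')): buffer="hunqsngnfecn" (len 12), cursors c4@3 c1@6 c2@8 c3@12, authorship ..4..1.2...3
After op 7 (insert('w')): buffer="hunwqsnwgnwfecnw" (len 16), cursors c4@4 c1@8 c2@11 c3@16, authorship ..44..11.22...33
After op 8 (move_right): buffer="hunwqsnwgnwfecnw" (len 16), cursors c4@5 c1@9 c2@12 c3@16, authorship ..44..11.22...33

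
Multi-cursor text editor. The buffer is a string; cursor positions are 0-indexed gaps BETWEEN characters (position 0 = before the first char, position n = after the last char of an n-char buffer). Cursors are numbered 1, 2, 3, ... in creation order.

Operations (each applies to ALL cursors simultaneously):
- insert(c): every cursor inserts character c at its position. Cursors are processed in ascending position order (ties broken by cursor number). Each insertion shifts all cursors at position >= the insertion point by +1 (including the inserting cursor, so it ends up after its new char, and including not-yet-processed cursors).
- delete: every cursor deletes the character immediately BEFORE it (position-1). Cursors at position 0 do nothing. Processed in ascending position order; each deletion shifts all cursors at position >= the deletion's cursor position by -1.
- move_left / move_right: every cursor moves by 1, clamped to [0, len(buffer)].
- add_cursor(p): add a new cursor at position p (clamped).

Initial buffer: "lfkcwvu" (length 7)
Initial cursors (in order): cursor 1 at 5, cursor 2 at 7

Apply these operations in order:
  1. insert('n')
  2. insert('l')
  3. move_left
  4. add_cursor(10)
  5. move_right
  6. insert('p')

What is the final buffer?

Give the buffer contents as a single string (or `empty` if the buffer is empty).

After op 1 (insert('n')): buffer="lfkcwnvun" (len 9), cursors c1@6 c2@9, authorship .....1..2
After op 2 (insert('l')): buffer="lfkcwnlvunl" (len 11), cursors c1@7 c2@11, authorship .....11..22
After op 3 (move_left): buffer="lfkcwnlvunl" (len 11), cursors c1@6 c2@10, authorship .....11..22
After op 4 (add_cursor(10)): buffer="lfkcwnlvunl" (len 11), cursors c1@6 c2@10 c3@10, authorship .....11..22
After op 5 (move_right): buffer="lfkcwnlvunl" (len 11), cursors c1@7 c2@11 c3@11, authorship .....11..22
After op 6 (insert('p')): buffer="lfkcwnlpvunlpp" (len 14), cursors c1@8 c2@14 c3@14, authorship .....111..2223

Answer: lfkcwnlpvunlpp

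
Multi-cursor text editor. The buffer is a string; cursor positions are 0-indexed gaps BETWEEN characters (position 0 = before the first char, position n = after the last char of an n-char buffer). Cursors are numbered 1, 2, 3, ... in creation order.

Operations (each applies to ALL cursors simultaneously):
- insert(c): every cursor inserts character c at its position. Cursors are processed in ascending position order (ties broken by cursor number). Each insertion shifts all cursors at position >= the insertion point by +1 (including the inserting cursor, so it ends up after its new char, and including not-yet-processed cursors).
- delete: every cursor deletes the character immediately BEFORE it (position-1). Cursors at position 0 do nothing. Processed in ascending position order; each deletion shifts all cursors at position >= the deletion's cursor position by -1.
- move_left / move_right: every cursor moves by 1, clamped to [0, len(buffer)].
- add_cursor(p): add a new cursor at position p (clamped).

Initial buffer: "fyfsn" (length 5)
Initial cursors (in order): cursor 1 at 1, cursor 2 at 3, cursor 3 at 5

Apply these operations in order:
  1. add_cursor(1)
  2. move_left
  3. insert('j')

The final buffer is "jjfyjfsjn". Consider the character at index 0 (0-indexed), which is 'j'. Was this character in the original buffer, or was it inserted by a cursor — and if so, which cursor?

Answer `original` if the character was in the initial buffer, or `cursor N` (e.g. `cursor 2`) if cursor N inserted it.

After op 1 (add_cursor(1)): buffer="fyfsn" (len 5), cursors c1@1 c4@1 c2@3 c3@5, authorship .....
After op 2 (move_left): buffer="fyfsn" (len 5), cursors c1@0 c4@0 c2@2 c3@4, authorship .....
After op 3 (insert('j')): buffer="jjfyjfsjn" (len 9), cursors c1@2 c4@2 c2@5 c3@8, authorship 14..2..3.
Authorship (.=original, N=cursor N): 1 4 . . 2 . . 3 .
Index 0: author = 1

Answer: cursor 1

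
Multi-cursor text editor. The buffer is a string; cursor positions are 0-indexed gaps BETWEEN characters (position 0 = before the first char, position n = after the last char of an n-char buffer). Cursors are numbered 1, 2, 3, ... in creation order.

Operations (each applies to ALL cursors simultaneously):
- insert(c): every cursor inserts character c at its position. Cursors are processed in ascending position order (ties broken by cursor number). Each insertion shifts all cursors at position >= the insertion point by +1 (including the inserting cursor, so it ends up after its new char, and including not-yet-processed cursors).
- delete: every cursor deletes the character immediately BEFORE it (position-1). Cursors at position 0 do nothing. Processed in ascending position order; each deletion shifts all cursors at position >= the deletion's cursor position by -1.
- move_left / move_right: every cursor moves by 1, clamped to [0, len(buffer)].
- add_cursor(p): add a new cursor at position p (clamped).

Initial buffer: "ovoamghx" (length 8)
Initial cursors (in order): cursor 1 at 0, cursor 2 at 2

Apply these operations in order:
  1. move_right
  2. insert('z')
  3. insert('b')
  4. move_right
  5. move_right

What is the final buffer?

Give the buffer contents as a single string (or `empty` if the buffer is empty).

After op 1 (move_right): buffer="ovoamghx" (len 8), cursors c1@1 c2@3, authorship ........
After op 2 (insert('z')): buffer="ozvozamghx" (len 10), cursors c1@2 c2@5, authorship .1..2.....
After op 3 (insert('b')): buffer="ozbvozbamghx" (len 12), cursors c1@3 c2@7, authorship .11..22.....
After op 4 (move_right): buffer="ozbvozbamghx" (len 12), cursors c1@4 c2@8, authorship .11..22.....
After op 5 (move_right): buffer="ozbvozbamghx" (len 12), cursors c1@5 c2@9, authorship .11..22.....

Answer: ozbvozbamghx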